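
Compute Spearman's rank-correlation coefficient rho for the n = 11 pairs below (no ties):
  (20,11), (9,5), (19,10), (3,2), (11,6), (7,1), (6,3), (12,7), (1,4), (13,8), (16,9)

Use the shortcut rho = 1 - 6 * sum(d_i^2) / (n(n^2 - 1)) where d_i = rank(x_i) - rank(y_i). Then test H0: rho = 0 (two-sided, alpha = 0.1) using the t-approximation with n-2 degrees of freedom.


Step 1: Rank x and y separately (midranks; no ties here).
rank(x): 20->11, 9->5, 19->10, 3->2, 11->6, 7->4, 6->3, 12->7, 1->1, 13->8, 16->9
rank(y): 11->11, 5->5, 10->10, 2->2, 6->6, 1->1, 3->3, 7->7, 4->4, 8->8, 9->9
Step 2: d_i = R_x(i) - R_y(i); compute d_i^2.
  (11-11)^2=0, (5-5)^2=0, (10-10)^2=0, (2-2)^2=0, (6-6)^2=0, (4-1)^2=9, (3-3)^2=0, (7-7)^2=0, (1-4)^2=9, (8-8)^2=0, (9-9)^2=0
sum(d^2) = 18.
Step 3: rho = 1 - 6*18 / (11*(11^2 - 1)) = 1 - 108/1320 = 0.918182.
Step 4: Under H0, t = rho * sqrt((n-2)/(1-rho^2)) = 6.9531 ~ t(9).
Step 5: Two-sided p-value from the t-distribution with 9 df = 0.000067.
Step 6: alpha = 0.1. reject H0.

rho = 0.9182, p = 0.000067, reject H0 at alpha = 0.1.


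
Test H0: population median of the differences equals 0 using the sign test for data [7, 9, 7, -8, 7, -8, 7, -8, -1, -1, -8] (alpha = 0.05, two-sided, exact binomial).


Step 1: Discard zero differences. Original n = 11; n_eff = number of nonzero differences = 11.
Nonzero differences (with sign): +7, +9, +7, -8, +7, -8, +7, -8, -1, -1, -8
Step 2: Count signs: positive = 5, negative = 6.
Step 3: Under H0: P(positive) = 0.5, so the number of positives S ~ Bin(11, 0.5).
Step 4: Two-sided exact p-value = sum of Bin(11,0.5) probabilities at or below the observed probability = 1.000000.
Step 5: alpha = 0.05. fail to reject H0.

n_eff = 11, pos = 5, neg = 6, p = 1.000000, fail to reject H0.


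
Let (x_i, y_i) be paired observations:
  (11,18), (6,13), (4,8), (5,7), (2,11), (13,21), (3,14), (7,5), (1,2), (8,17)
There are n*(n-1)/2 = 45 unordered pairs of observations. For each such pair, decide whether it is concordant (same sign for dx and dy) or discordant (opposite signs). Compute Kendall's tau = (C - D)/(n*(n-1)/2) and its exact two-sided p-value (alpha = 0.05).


Step 1: Enumerate the 45 unordered pairs (i,j) with i<j and classify each by sign(x_j-x_i) * sign(y_j-y_i).
  (1,2):dx=-5,dy=-5->C; (1,3):dx=-7,dy=-10->C; (1,4):dx=-6,dy=-11->C; (1,5):dx=-9,dy=-7->C
  (1,6):dx=+2,dy=+3->C; (1,7):dx=-8,dy=-4->C; (1,8):dx=-4,dy=-13->C; (1,9):dx=-10,dy=-16->C
  (1,10):dx=-3,dy=-1->C; (2,3):dx=-2,dy=-5->C; (2,4):dx=-1,dy=-6->C; (2,5):dx=-4,dy=-2->C
  (2,6):dx=+7,dy=+8->C; (2,7):dx=-3,dy=+1->D; (2,8):dx=+1,dy=-8->D; (2,9):dx=-5,dy=-11->C
  (2,10):dx=+2,dy=+4->C; (3,4):dx=+1,dy=-1->D; (3,5):dx=-2,dy=+3->D; (3,6):dx=+9,dy=+13->C
  (3,7):dx=-1,dy=+6->D; (3,8):dx=+3,dy=-3->D; (3,9):dx=-3,dy=-6->C; (3,10):dx=+4,dy=+9->C
  (4,5):dx=-3,dy=+4->D; (4,6):dx=+8,dy=+14->C; (4,7):dx=-2,dy=+7->D; (4,8):dx=+2,dy=-2->D
  (4,9):dx=-4,dy=-5->C; (4,10):dx=+3,dy=+10->C; (5,6):dx=+11,dy=+10->C; (5,7):dx=+1,dy=+3->C
  (5,8):dx=+5,dy=-6->D; (5,9):dx=-1,dy=-9->C; (5,10):dx=+6,dy=+6->C; (6,7):dx=-10,dy=-7->C
  (6,8):dx=-6,dy=-16->C; (6,9):dx=-12,dy=-19->C; (6,10):dx=-5,dy=-4->C; (7,8):dx=+4,dy=-9->D
  (7,9):dx=-2,dy=-12->C; (7,10):dx=+5,dy=+3->C; (8,9):dx=-6,dy=-3->C; (8,10):dx=+1,dy=+12->C
  (9,10):dx=+7,dy=+15->C
Step 2: C = 34, D = 11, total pairs = 45.
Step 3: tau = (C - D)/(n(n-1)/2) = (34 - 11)/45 = 0.511111.
Step 4: Exact two-sided p-value (enumerate n! = 3628800 permutations of y under H0): p = 0.046623.
Step 5: alpha = 0.05. reject H0.

tau_b = 0.5111 (C=34, D=11), p = 0.046623, reject H0.


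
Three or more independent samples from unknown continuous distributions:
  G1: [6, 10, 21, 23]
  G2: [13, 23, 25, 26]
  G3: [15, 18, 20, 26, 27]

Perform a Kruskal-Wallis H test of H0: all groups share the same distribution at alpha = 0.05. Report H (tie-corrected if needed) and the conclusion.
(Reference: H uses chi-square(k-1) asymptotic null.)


Step 1: Combine all N = 13 observations and assign midranks.
sorted (value, group, rank): (6,G1,1), (10,G1,2), (13,G2,3), (15,G3,4), (18,G3,5), (20,G3,6), (21,G1,7), (23,G1,8.5), (23,G2,8.5), (25,G2,10), (26,G2,11.5), (26,G3,11.5), (27,G3,13)
Step 2: Sum ranks within each group.
R_1 = 18.5 (n_1 = 4)
R_2 = 33 (n_2 = 4)
R_3 = 39.5 (n_3 = 5)
Step 3: H = 12/(N(N+1)) * sum(R_i^2/n_i) - 3(N+1)
     = 12/(13*14) * (18.5^2/4 + 33^2/4 + 39.5^2/5) - 3*14
     = 0.065934 * 669.862 - 42
     = 2.166758.
Step 4: Ties present; correction factor C = 1 - 12/(13^3 - 13) = 0.994505. Corrected H = 2.166758 / 0.994505 = 2.178729.
Step 5: Under H0, H ~ chi^2(2); p-value = 0.336430.
Step 6: alpha = 0.05. fail to reject H0.

H = 2.1787, df = 2, p = 0.336430, fail to reject H0.


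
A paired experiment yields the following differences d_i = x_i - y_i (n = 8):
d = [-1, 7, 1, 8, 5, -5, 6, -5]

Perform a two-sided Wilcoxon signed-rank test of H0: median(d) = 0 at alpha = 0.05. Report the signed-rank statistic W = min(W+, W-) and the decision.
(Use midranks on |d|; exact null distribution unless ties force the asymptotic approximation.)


Step 1: Drop any zero differences (none here) and take |d_i|.
|d| = [1, 7, 1, 8, 5, 5, 6, 5]
Step 2: Midrank |d_i| (ties get averaged ranks).
ranks: |1|->1.5, |7|->7, |1|->1.5, |8|->8, |5|->4, |5|->4, |6|->6, |5|->4
Step 3: Attach original signs; sum ranks with positive sign and with negative sign.
W+ = 7 + 1.5 + 8 + 4 + 6 = 26.5
W- = 1.5 + 4 + 4 = 9.5
(Check: W+ + W- = 36 should equal n(n+1)/2 = 36.)
Step 4: Test statistic W = min(W+, W-) = 9.5.
Step 5: Ties in |d|, so use the tie-corrected normal approximation.
        E[W] = n(n+1)/4 = 8*9/4 = 18.
        Tie groups: |d|=1 (t=2), |d|=5 (t=3); sum(t^3 - t) = 30.
        Var[W] = n(n+1)(2n+1)/24 - sum(t^3-t)/48 = 1224/24 - 30/48 = 50.375.
        z = (W - E[W]) / sqrt(Var[W]) = (9.5 - 18) / 7.0975 = -1.1976.
        Two-sided p = 2*Phi(z) = 0.231073.
Step 6: alpha = 0.05. fail to reject H0.

W+ = 26.5, W- = 9.5, W = min = 9.5, p = 0.231073, fail to reject H0.


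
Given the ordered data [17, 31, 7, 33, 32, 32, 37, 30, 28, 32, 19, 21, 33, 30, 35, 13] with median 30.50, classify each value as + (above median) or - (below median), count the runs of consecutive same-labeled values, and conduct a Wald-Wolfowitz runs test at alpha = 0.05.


Step 1: Compute median = 30.50; label A = above, B = below.
Labels in order: BABAAAABBABBABAB  (n_A = 8, n_B = 8)
Step 2: Count runs R = 11.
Step 3: Under H0 (random ordering), E[R] = 2*n_A*n_B/(n_A+n_B) + 1 = 2*8*8/16 + 1 = 9.0000.
        Var[R] = 2*n_A*n_B*(2*n_A*n_B - n_A - n_B) / ((n_A+n_B)^2 * (n_A+n_B-1)) = 14336/3840 = 3.7333.
        SD[R] = 1.9322.
Step 4: Continuity-corrected z = (R - 0.5 - E[R]) / SD[R] = (11 - 0.5 - 9.0000) / 1.9322 = 0.7763.
Step 5: Two-sided p-value via normal approximation = 2*(1 - Phi(|z|)) = 0.437558.
Step 6: alpha = 0.05. fail to reject H0.

R = 11, z = 0.7763, p = 0.437558, fail to reject H0.


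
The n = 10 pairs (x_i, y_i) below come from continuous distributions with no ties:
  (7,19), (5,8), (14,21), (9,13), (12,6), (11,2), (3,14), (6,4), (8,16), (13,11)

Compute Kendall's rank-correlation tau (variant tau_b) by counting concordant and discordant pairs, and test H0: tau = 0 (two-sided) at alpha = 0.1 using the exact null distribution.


Step 1: Enumerate the 45 unordered pairs (i,j) with i<j and classify each by sign(x_j-x_i) * sign(y_j-y_i).
  (1,2):dx=-2,dy=-11->C; (1,3):dx=+7,dy=+2->C; (1,4):dx=+2,dy=-6->D; (1,5):dx=+5,dy=-13->D
  (1,6):dx=+4,dy=-17->D; (1,7):dx=-4,dy=-5->C; (1,8):dx=-1,dy=-15->C; (1,9):dx=+1,dy=-3->D
  (1,10):dx=+6,dy=-8->D; (2,3):dx=+9,dy=+13->C; (2,4):dx=+4,dy=+5->C; (2,5):dx=+7,dy=-2->D
  (2,6):dx=+6,dy=-6->D; (2,7):dx=-2,dy=+6->D; (2,8):dx=+1,dy=-4->D; (2,9):dx=+3,dy=+8->C
  (2,10):dx=+8,dy=+3->C; (3,4):dx=-5,dy=-8->C; (3,5):dx=-2,dy=-15->C; (3,6):dx=-3,dy=-19->C
  (3,7):dx=-11,dy=-7->C; (3,8):dx=-8,dy=-17->C; (3,9):dx=-6,dy=-5->C; (3,10):dx=-1,dy=-10->C
  (4,5):dx=+3,dy=-7->D; (4,6):dx=+2,dy=-11->D; (4,7):dx=-6,dy=+1->D; (4,8):dx=-3,dy=-9->C
  (4,9):dx=-1,dy=+3->D; (4,10):dx=+4,dy=-2->D; (5,6):dx=-1,dy=-4->C; (5,7):dx=-9,dy=+8->D
  (5,8):dx=-6,dy=-2->C; (5,9):dx=-4,dy=+10->D; (5,10):dx=+1,dy=+5->C; (6,7):dx=-8,dy=+12->D
  (6,8):dx=-5,dy=+2->D; (6,9):dx=-3,dy=+14->D; (6,10):dx=+2,dy=+9->C; (7,8):dx=+3,dy=-10->D
  (7,9):dx=+5,dy=+2->C; (7,10):dx=+10,dy=-3->D; (8,9):dx=+2,dy=+12->C; (8,10):dx=+7,dy=+7->C
  (9,10):dx=+5,dy=-5->D
Step 2: C = 23, D = 22, total pairs = 45.
Step 3: tau = (C - D)/(n(n-1)/2) = (23 - 22)/45 = 0.022222.
Step 4: Exact two-sided p-value (enumerate n! = 3628800 permutations of y under H0): p = 1.000000.
Step 5: alpha = 0.1. fail to reject H0.

tau_b = 0.0222 (C=23, D=22), p = 1.000000, fail to reject H0.


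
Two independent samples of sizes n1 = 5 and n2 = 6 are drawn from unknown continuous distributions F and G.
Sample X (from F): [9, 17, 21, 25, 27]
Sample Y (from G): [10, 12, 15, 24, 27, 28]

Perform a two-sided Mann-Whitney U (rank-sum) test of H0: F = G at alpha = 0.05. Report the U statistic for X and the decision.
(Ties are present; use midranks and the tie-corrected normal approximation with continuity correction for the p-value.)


Step 1: Combine and sort all 11 observations; assign midranks.
sorted (value, group): (9,X), (10,Y), (12,Y), (15,Y), (17,X), (21,X), (24,Y), (25,X), (27,X), (27,Y), (28,Y)
ranks: 9->1, 10->2, 12->3, 15->4, 17->5, 21->6, 24->7, 25->8, 27->9.5, 27->9.5, 28->11
Step 2: Rank sum for X: R1 = 1 + 5 + 6 + 8 + 9.5 = 29.5.
Step 3: U_X = R1 - n1(n1+1)/2 = 29.5 - 5*6/2 = 29.5 - 15 = 14.5.
       U_Y = n1*n2 - U_X = 30 - 14.5 = 15.5.
Step 4: Ties are present, so use the tie-corrected normal approximation (with continuity correction) for the p-value.
Step 5: p-value = 1.000000; compare to alpha = 0.05. fail to reject H0.

U_X = 14.5, p = 1.000000, fail to reject H0 at alpha = 0.05.


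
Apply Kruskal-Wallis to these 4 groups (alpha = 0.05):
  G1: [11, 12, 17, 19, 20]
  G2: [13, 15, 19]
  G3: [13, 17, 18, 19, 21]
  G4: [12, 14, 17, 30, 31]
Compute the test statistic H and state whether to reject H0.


Step 1: Combine all N = 18 observations and assign midranks.
sorted (value, group, rank): (11,G1,1), (12,G1,2.5), (12,G4,2.5), (13,G2,4.5), (13,G3,4.5), (14,G4,6), (15,G2,7), (17,G1,9), (17,G3,9), (17,G4,9), (18,G3,11), (19,G1,13), (19,G2,13), (19,G3,13), (20,G1,15), (21,G3,16), (30,G4,17), (31,G4,18)
Step 2: Sum ranks within each group.
R_1 = 40.5 (n_1 = 5)
R_2 = 24.5 (n_2 = 3)
R_3 = 53.5 (n_3 = 5)
R_4 = 52.5 (n_4 = 5)
Step 3: H = 12/(N(N+1)) * sum(R_i^2/n_i) - 3(N+1)
     = 12/(18*19) * (40.5^2/5 + 24.5^2/3 + 53.5^2/5 + 52.5^2/5) - 3*19
     = 0.035088 * 1651.83 - 57
     = 0.959064.
Step 4: Ties present; correction factor C = 1 - 60/(18^3 - 18) = 0.989680. Corrected H = 0.959064 / 0.989680 = 0.969065.
Step 5: Under H0, H ~ chi^2(3); p-value = 0.808737.
Step 6: alpha = 0.05. fail to reject H0.

H = 0.9691, df = 3, p = 0.808737, fail to reject H0.


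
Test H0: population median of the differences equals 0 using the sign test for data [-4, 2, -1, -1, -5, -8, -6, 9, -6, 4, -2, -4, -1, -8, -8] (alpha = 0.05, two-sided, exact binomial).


Step 1: Discard zero differences. Original n = 15; n_eff = number of nonzero differences = 15.
Nonzero differences (with sign): -4, +2, -1, -1, -5, -8, -6, +9, -6, +4, -2, -4, -1, -8, -8
Step 2: Count signs: positive = 3, negative = 12.
Step 3: Under H0: P(positive) = 0.5, so the number of positives S ~ Bin(15, 0.5).
Step 4: Two-sided exact p-value = sum of Bin(15,0.5) probabilities at or below the observed probability = 0.035156.
Step 5: alpha = 0.05. reject H0.

n_eff = 15, pos = 3, neg = 12, p = 0.035156, reject H0.


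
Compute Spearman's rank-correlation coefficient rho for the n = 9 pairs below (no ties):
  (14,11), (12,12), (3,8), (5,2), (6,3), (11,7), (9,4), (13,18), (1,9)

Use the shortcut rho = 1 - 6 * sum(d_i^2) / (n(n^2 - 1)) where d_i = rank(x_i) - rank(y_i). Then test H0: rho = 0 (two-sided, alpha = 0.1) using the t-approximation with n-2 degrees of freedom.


Step 1: Rank x and y separately (midranks; no ties here).
rank(x): 14->9, 12->7, 3->2, 5->3, 6->4, 11->6, 9->5, 13->8, 1->1
rank(y): 11->7, 12->8, 8->5, 2->1, 3->2, 7->4, 4->3, 18->9, 9->6
Step 2: d_i = R_x(i) - R_y(i); compute d_i^2.
  (9-7)^2=4, (7-8)^2=1, (2-5)^2=9, (3-1)^2=4, (4-2)^2=4, (6-4)^2=4, (5-3)^2=4, (8-9)^2=1, (1-6)^2=25
sum(d^2) = 56.
Step 3: rho = 1 - 6*56 / (9*(9^2 - 1)) = 1 - 336/720 = 0.533333.
Step 4: Under H0, t = rho * sqrt((n-2)/(1-rho^2)) = 1.6681 ~ t(7).
Step 5: Two-sided p-value from the t-distribution with 7 df = 0.139227.
Step 6: alpha = 0.1. fail to reject H0.

rho = 0.5333, p = 0.139227, fail to reject H0 at alpha = 0.1.


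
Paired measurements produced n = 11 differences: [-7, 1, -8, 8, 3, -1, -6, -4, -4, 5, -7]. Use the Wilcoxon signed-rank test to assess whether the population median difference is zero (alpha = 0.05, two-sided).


Step 1: Drop any zero differences (none here) and take |d_i|.
|d| = [7, 1, 8, 8, 3, 1, 6, 4, 4, 5, 7]
Step 2: Midrank |d_i| (ties get averaged ranks).
ranks: |7|->8.5, |1|->1.5, |8|->10.5, |8|->10.5, |3|->3, |1|->1.5, |6|->7, |4|->4.5, |4|->4.5, |5|->6, |7|->8.5
Step 3: Attach original signs; sum ranks with positive sign and with negative sign.
W+ = 1.5 + 10.5 + 3 + 6 = 21
W- = 8.5 + 10.5 + 1.5 + 7 + 4.5 + 4.5 + 8.5 = 45
(Check: W+ + W- = 66 should equal n(n+1)/2 = 66.)
Step 4: Test statistic W = min(W+, W-) = 21.
Step 5: Ties in |d|, so use the tie-corrected normal approximation.
        E[W] = n(n+1)/4 = 11*12/4 = 33.
        Tie groups: |d|=1 (t=2), |d|=4 (t=2), |d|=7 (t=2), |d|=8 (t=2); sum(t^3 - t) = 24.
        Var[W] = n(n+1)(2n+1)/24 - sum(t^3-t)/48 = 3036/24 - 24/48 = 126.
        z = (W - E[W]) / sqrt(Var[W]) = (21 - 33) / 11.2250 = -1.0690.
        Two-sided p = 2*Phi(z) = 0.285049.
Step 6: alpha = 0.05. fail to reject H0.

W+ = 21, W- = 45, W = min = 21, p = 0.285049, fail to reject H0.


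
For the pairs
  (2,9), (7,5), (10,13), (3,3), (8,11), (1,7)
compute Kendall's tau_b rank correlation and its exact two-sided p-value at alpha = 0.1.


Step 1: Enumerate the 15 unordered pairs (i,j) with i<j and classify each by sign(x_j-x_i) * sign(y_j-y_i).
  (1,2):dx=+5,dy=-4->D; (1,3):dx=+8,dy=+4->C; (1,4):dx=+1,dy=-6->D; (1,5):dx=+6,dy=+2->C
  (1,6):dx=-1,dy=-2->C; (2,3):dx=+3,dy=+8->C; (2,4):dx=-4,dy=-2->C; (2,5):dx=+1,dy=+6->C
  (2,6):dx=-6,dy=+2->D; (3,4):dx=-7,dy=-10->C; (3,5):dx=-2,dy=-2->C; (3,6):dx=-9,dy=-6->C
  (4,5):dx=+5,dy=+8->C; (4,6):dx=-2,dy=+4->D; (5,6):dx=-7,dy=-4->C
Step 2: C = 11, D = 4, total pairs = 15.
Step 3: tau = (C - D)/(n(n-1)/2) = (11 - 4)/15 = 0.466667.
Step 4: Exact two-sided p-value (enumerate n! = 720 permutations of y under H0): p = 0.272222.
Step 5: alpha = 0.1. fail to reject H0.

tau_b = 0.4667 (C=11, D=4), p = 0.272222, fail to reject H0.


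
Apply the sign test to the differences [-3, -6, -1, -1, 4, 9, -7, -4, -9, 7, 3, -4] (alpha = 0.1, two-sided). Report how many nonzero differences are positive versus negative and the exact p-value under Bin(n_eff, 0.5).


Step 1: Discard zero differences. Original n = 12; n_eff = number of nonzero differences = 12.
Nonzero differences (with sign): -3, -6, -1, -1, +4, +9, -7, -4, -9, +7, +3, -4
Step 2: Count signs: positive = 4, negative = 8.
Step 3: Under H0: P(positive) = 0.5, so the number of positives S ~ Bin(12, 0.5).
Step 4: Two-sided exact p-value = sum of Bin(12,0.5) probabilities at or below the observed probability = 0.387695.
Step 5: alpha = 0.1. fail to reject H0.

n_eff = 12, pos = 4, neg = 8, p = 0.387695, fail to reject H0.


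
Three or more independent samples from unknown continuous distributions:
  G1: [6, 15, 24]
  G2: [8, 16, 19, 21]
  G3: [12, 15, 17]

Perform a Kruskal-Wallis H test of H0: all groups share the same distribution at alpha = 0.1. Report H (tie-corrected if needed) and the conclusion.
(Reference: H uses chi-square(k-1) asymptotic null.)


Step 1: Combine all N = 10 observations and assign midranks.
sorted (value, group, rank): (6,G1,1), (8,G2,2), (12,G3,3), (15,G1,4.5), (15,G3,4.5), (16,G2,6), (17,G3,7), (19,G2,8), (21,G2,9), (24,G1,10)
Step 2: Sum ranks within each group.
R_1 = 15.5 (n_1 = 3)
R_2 = 25 (n_2 = 4)
R_3 = 14.5 (n_3 = 3)
Step 3: H = 12/(N(N+1)) * sum(R_i^2/n_i) - 3(N+1)
     = 12/(10*11) * (15.5^2/3 + 25^2/4 + 14.5^2/3) - 3*11
     = 0.109091 * 306.417 - 33
     = 0.427273.
Step 4: Ties present; correction factor C = 1 - 6/(10^3 - 10) = 0.993939. Corrected H = 0.427273 / 0.993939 = 0.429878.
Step 5: Under H0, H ~ chi^2(2); p-value = 0.806591.
Step 6: alpha = 0.1. fail to reject H0.

H = 0.4299, df = 2, p = 0.806591, fail to reject H0.


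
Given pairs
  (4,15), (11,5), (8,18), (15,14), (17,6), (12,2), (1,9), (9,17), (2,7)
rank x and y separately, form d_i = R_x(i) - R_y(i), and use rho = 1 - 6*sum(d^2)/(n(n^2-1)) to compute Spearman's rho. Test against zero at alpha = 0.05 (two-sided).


Step 1: Rank x and y separately (midranks; no ties here).
rank(x): 4->3, 11->6, 8->4, 15->8, 17->9, 12->7, 1->1, 9->5, 2->2
rank(y): 15->7, 5->2, 18->9, 14->6, 6->3, 2->1, 9->5, 17->8, 7->4
Step 2: d_i = R_x(i) - R_y(i); compute d_i^2.
  (3-7)^2=16, (6-2)^2=16, (4-9)^2=25, (8-6)^2=4, (9-3)^2=36, (7-1)^2=36, (1-5)^2=16, (5-8)^2=9, (2-4)^2=4
sum(d^2) = 162.
Step 3: rho = 1 - 6*162 / (9*(9^2 - 1)) = 1 - 972/720 = -0.350000.
Step 4: Under H0, t = rho * sqrt((n-2)/(1-rho^2)) = -0.9885 ~ t(7).
Step 5: Two-sided p-value from the t-distribution with 7 df = 0.355820.
Step 6: alpha = 0.05. fail to reject H0.

rho = -0.3500, p = 0.355820, fail to reject H0 at alpha = 0.05.


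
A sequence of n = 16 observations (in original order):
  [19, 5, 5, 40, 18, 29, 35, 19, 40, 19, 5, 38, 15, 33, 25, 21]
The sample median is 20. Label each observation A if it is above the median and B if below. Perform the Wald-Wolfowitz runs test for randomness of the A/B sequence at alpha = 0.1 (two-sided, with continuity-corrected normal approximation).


Step 1: Compute median = 20; label A = above, B = below.
Labels in order: BBBABAABABBABAAA  (n_A = 8, n_B = 8)
Step 2: Count runs R = 10.
Step 3: Under H0 (random ordering), E[R] = 2*n_A*n_B/(n_A+n_B) + 1 = 2*8*8/16 + 1 = 9.0000.
        Var[R] = 2*n_A*n_B*(2*n_A*n_B - n_A - n_B) / ((n_A+n_B)^2 * (n_A+n_B-1)) = 14336/3840 = 3.7333.
        SD[R] = 1.9322.
Step 4: Continuity-corrected z = (R - 0.5 - E[R]) / SD[R] = (10 - 0.5 - 9.0000) / 1.9322 = 0.2588.
Step 5: Two-sided p-value via normal approximation = 2*(1 - Phi(|z|)) = 0.795809.
Step 6: alpha = 0.1. fail to reject H0.

R = 10, z = 0.2588, p = 0.795809, fail to reject H0.


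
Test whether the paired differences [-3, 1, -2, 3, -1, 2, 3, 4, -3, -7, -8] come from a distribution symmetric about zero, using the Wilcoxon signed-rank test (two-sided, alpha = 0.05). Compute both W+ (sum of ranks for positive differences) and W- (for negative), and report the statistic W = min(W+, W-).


Step 1: Drop any zero differences (none here) and take |d_i|.
|d| = [3, 1, 2, 3, 1, 2, 3, 4, 3, 7, 8]
Step 2: Midrank |d_i| (ties get averaged ranks).
ranks: |3|->6.5, |1|->1.5, |2|->3.5, |3|->6.5, |1|->1.5, |2|->3.5, |3|->6.5, |4|->9, |3|->6.5, |7|->10, |8|->11
Step 3: Attach original signs; sum ranks with positive sign and with negative sign.
W+ = 1.5 + 6.5 + 3.5 + 6.5 + 9 = 27
W- = 6.5 + 3.5 + 1.5 + 6.5 + 10 + 11 = 39
(Check: W+ + W- = 66 should equal n(n+1)/2 = 66.)
Step 4: Test statistic W = min(W+, W-) = 27.
Step 5: Ties in |d|, so use the tie-corrected normal approximation.
        E[W] = n(n+1)/4 = 11*12/4 = 33.
        Tie groups: |d|=1 (t=2), |d|=2 (t=2), |d|=3 (t=4); sum(t^3 - t) = 72.
        Var[W] = n(n+1)(2n+1)/24 - sum(t^3-t)/48 = 3036/24 - 72/48 = 125.
        z = (W - E[W]) / sqrt(Var[W]) = (27 - 33) / 11.1803 = -0.5367.
        Two-sided p = 2*Phi(z) = 0.591505.
Step 6: alpha = 0.05. fail to reject H0.

W+ = 27, W- = 39, W = min = 27, p = 0.591505, fail to reject H0.


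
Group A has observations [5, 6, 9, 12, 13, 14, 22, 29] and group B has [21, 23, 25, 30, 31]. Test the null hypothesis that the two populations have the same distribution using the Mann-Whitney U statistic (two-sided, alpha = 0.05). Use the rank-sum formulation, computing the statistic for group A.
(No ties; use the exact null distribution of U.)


Step 1: Combine and sort all 13 observations; assign midranks.
sorted (value, group): (5,X), (6,X), (9,X), (12,X), (13,X), (14,X), (21,Y), (22,X), (23,Y), (25,Y), (29,X), (30,Y), (31,Y)
ranks: 5->1, 6->2, 9->3, 12->4, 13->5, 14->6, 21->7, 22->8, 23->9, 25->10, 29->11, 30->12, 31->13
Step 2: Rank sum for X: R1 = 1 + 2 + 3 + 4 + 5 + 6 + 8 + 11 = 40.
Step 3: U_X = R1 - n1(n1+1)/2 = 40 - 8*9/2 = 40 - 36 = 4.
       U_Y = n1*n2 - U_X = 40 - 4 = 36.
Step 4: No ties, so the exact null distribution of U (based on enumerating the C(13,8) = 1287 equally likely rank assignments) gives the two-sided p-value.
Step 5: p-value = 0.018648; compare to alpha = 0.05. reject H0.

U_X = 4, p = 0.018648, reject H0 at alpha = 0.05.


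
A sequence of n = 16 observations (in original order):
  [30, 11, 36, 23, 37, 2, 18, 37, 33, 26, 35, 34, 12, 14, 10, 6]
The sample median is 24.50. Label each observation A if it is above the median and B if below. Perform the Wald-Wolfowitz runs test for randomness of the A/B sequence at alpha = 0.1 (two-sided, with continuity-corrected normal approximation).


Step 1: Compute median = 24.50; label A = above, B = below.
Labels in order: ABABABBAAAAABBBB  (n_A = 8, n_B = 8)
Step 2: Count runs R = 8.
Step 3: Under H0 (random ordering), E[R] = 2*n_A*n_B/(n_A+n_B) + 1 = 2*8*8/16 + 1 = 9.0000.
        Var[R] = 2*n_A*n_B*(2*n_A*n_B - n_A - n_B) / ((n_A+n_B)^2 * (n_A+n_B-1)) = 14336/3840 = 3.7333.
        SD[R] = 1.9322.
Step 4: Continuity-corrected z = (R + 0.5 - E[R]) / SD[R] = (8 + 0.5 - 9.0000) / 1.9322 = -0.2588.
Step 5: Two-sided p-value via normal approximation = 2*(1 - Phi(|z|)) = 0.795809.
Step 6: alpha = 0.1. fail to reject H0.

R = 8, z = -0.2588, p = 0.795809, fail to reject H0.


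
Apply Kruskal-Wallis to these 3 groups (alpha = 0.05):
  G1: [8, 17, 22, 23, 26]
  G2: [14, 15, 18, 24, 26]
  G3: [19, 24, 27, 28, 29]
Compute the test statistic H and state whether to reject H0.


Step 1: Combine all N = 15 observations and assign midranks.
sorted (value, group, rank): (8,G1,1), (14,G2,2), (15,G2,3), (17,G1,4), (18,G2,5), (19,G3,6), (22,G1,7), (23,G1,8), (24,G2,9.5), (24,G3,9.5), (26,G1,11.5), (26,G2,11.5), (27,G3,13), (28,G3,14), (29,G3,15)
Step 2: Sum ranks within each group.
R_1 = 31.5 (n_1 = 5)
R_2 = 31 (n_2 = 5)
R_3 = 57.5 (n_3 = 5)
Step 3: H = 12/(N(N+1)) * sum(R_i^2/n_i) - 3(N+1)
     = 12/(15*16) * (31.5^2/5 + 31^2/5 + 57.5^2/5) - 3*16
     = 0.050000 * 1051.9 - 48
     = 4.595000.
Step 4: Ties present; correction factor C = 1 - 12/(15^3 - 15) = 0.996429. Corrected H = 4.595000 / 0.996429 = 4.611470.
Step 5: Under H0, H ~ chi^2(2); p-value = 0.099686.
Step 6: alpha = 0.05. fail to reject H0.

H = 4.6115, df = 2, p = 0.099686, fail to reject H0.


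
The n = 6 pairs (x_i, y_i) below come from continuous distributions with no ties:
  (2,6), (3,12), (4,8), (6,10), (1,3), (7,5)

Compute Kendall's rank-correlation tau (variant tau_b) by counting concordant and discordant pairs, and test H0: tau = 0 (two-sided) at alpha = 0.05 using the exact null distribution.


Step 1: Enumerate the 15 unordered pairs (i,j) with i<j and classify each by sign(x_j-x_i) * sign(y_j-y_i).
  (1,2):dx=+1,dy=+6->C; (1,3):dx=+2,dy=+2->C; (1,4):dx=+4,dy=+4->C; (1,5):dx=-1,dy=-3->C
  (1,6):dx=+5,dy=-1->D; (2,3):dx=+1,dy=-4->D; (2,4):dx=+3,dy=-2->D; (2,5):dx=-2,dy=-9->C
  (2,6):dx=+4,dy=-7->D; (3,4):dx=+2,dy=+2->C; (3,5):dx=-3,dy=-5->C; (3,6):dx=+3,dy=-3->D
  (4,5):dx=-5,dy=-7->C; (4,6):dx=+1,dy=-5->D; (5,6):dx=+6,dy=+2->C
Step 2: C = 9, D = 6, total pairs = 15.
Step 3: tau = (C - D)/(n(n-1)/2) = (9 - 6)/15 = 0.200000.
Step 4: Exact two-sided p-value (enumerate n! = 720 permutations of y under H0): p = 0.719444.
Step 5: alpha = 0.05. fail to reject H0.

tau_b = 0.2000 (C=9, D=6), p = 0.719444, fail to reject H0.


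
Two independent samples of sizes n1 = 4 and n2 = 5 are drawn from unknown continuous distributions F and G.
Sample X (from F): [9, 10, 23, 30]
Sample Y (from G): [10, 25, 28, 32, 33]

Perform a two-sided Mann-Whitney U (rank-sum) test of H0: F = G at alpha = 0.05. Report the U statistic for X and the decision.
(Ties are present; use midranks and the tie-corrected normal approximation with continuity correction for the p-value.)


Step 1: Combine and sort all 9 observations; assign midranks.
sorted (value, group): (9,X), (10,X), (10,Y), (23,X), (25,Y), (28,Y), (30,X), (32,Y), (33,Y)
ranks: 9->1, 10->2.5, 10->2.5, 23->4, 25->5, 28->6, 30->7, 32->8, 33->9
Step 2: Rank sum for X: R1 = 1 + 2.5 + 4 + 7 = 14.5.
Step 3: U_X = R1 - n1(n1+1)/2 = 14.5 - 4*5/2 = 14.5 - 10 = 4.5.
       U_Y = n1*n2 - U_X = 20 - 4.5 = 15.5.
Step 4: Ties are present, so use the tie-corrected normal approximation (with continuity correction) for the p-value.
Step 5: p-value = 0.218742; compare to alpha = 0.05. fail to reject H0.

U_X = 4.5, p = 0.218742, fail to reject H0 at alpha = 0.05.


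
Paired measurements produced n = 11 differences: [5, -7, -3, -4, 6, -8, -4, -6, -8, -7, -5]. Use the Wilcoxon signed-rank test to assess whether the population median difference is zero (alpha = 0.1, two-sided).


Step 1: Drop any zero differences (none here) and take |d_i|.
|d| = [5, 7, 3, 4, 6, 8, 4, 6, 8, 7, 5]
Step 2: Midrank |d_i| (ties get averaged ranks).
ranks: |5|->4.5, |7|->8.5, |3|->1, |4|->2.5, |6|->6.5, |8|->10.5, |4|->2.5, |6|->6.5, |8|->10.5, |7|->8.5, |5|->4.5
Step 3: Attach original signs; sum ranks with positive sign and with negative sign.
W+ = 4.5 + 6.5 = 11
W- = 8.5 + 1 + 2.5 + 10.5 + 2.5 + 6.5 + 10.5 + 8.5 + 4.5 = 55
(Check: W+ + W- = 66 should equal n(n+1)/2 = 66.)
Step 4: Test statistic W = min(W+, W-) = 11.
Step 5: Ties in |d|, so use the tie-corrected normal approximation.
        E[W] = n(n+1)/4 = 11*12/4 = 33.
        Tie groups: |d|=4 (t=2), |d|=5 (t=2), |d|=6 (t=2), |d|=7 (t=2), |d|=8 (t=2); sum(t^3 - t) = 30.
        Var[W] = n(n+1)(2n+1)/24 - sum(t^3-t)/48 = 3036/24 - 30/48 = 125.875.
        z = (W - E[W]) / sqrt(Var[W]) = (11 - 33) / 11.2194 = -1.9609.
        Two-sided p = 2*Phi(z) = 0.049892.
Step 6: alpha = 0.1. reject H0.

W+ = 11, W- = 55, W = min = 11, p = 0.049892, reject H0.


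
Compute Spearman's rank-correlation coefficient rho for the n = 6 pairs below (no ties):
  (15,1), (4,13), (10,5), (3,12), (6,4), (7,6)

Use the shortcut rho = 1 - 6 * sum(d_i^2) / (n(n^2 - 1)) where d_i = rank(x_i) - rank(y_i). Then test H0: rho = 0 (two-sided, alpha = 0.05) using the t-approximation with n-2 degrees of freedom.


Step 1: Rank x and y separately (midranks; no ties here).
rank(x): 15->6, 4->2, 10->5, 3->1, 6->3, 7->4
rank(y): 1->1, 13->6, 5->3, 12->5, 4->2, 6->4
Step 2: d_i = R_x(i) - R_y(i); compute d_i^2.
  (6-1)^2=25, (2-6)^2=16, (5-3)^2=4, (1-5)^2=16, (3-2)^2=1, (4-4)^2=0
sum(d^2) = 62.
Step 3: rho = 1 - 6*62 / (6*(6^2 - 1)) = 1 - 372/210 = -0.771429.
Step 4: Under H0, t = rho * sqrt((n-2)/(1-rho^2)) = -2.4247 ~ t(4).
Step 5: Two-sided p-value from the t-distribution with 4 df = 0.072397.
Step 6: alpha = 0.05. fail to reject H0.

rho = -0.7714, p = 0.072397, fail to reject H0 at alpha = 0.05.


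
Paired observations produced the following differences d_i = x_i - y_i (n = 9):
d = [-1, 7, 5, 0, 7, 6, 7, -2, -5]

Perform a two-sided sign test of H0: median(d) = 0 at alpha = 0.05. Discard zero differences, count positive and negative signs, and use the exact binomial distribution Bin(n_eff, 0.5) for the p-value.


Step 1: Discard zero differences. Original n = 9; n_eff = number of nonzero differences = 8.
Nonzero differences (with sign): -1, +7, +5, +7, +6, +7, -2, -5
Step 2: Count signs: positive = 5, negative = 3.
Step 3: Under H0: P(positive) = 0.5, so the number of positives S ~ Bin(8, 0.5).
Step 4: Two-sided exact p-value = sum of Bin(8,0.5) probabilities at or below the observed probability = 0.726562.
Step 5: alpha = 0.05. fail to reject H0.

n_eff = 8, pos = 5, neg = 3, p = 0.726562, fail to reject H0.


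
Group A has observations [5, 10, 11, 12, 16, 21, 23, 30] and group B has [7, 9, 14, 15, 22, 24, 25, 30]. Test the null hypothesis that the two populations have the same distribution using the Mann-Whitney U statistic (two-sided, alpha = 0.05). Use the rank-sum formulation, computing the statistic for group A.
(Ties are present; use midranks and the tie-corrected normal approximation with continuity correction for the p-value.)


Step 1: Combine and sort all 16 observations; assign midranks.
sorted (value, group): (5,X), (7,Y), (9,Y), (10,X), (11,X), (12,X), (14,Y), (15,Y), (16,X), (21,X), (22,Y), (23,X), (24,Y), (25,Y), (30,X), (30,Y)
ranks: 5->1, 7->2, 9->3, 10->4, 11->5, 12->6, 14->7, 15->8, 16->9, 21->10, 22->11, 23->12, 24->13, 25->14, 30->15.5, 30->15.5
Step 2: Rank sum for X: R1 = 1 + 4 + 5 + 6 + 9 + 10 + 12 + 15.5 = 62.5.
Step 3: U_X = R1 - n1(n1+1)/2 = 62.5 - 8*9/2 = 62.5 - 36 = 26.5.
       U_Y = n1*n2 - U_X = 64 - 26.5 = 37.5.
Step 4: Ties are present, so use the tie-corrected normal approximation (with continuity correction) for the p-value.
Step 5: p-value = 0.599242; compare to alpha = 0.05. fail to reject H0.

U_X = 26.5, p = 0.599242, fail to reject H0 at alpha = 0.05.


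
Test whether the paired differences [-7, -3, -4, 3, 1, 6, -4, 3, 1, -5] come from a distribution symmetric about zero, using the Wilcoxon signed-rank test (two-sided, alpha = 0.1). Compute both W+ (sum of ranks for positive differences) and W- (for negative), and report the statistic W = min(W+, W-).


Step 1: Drop any zero differences (none here) and take |d_i|.
|d| = [7, 3, 4, 3, 1, 6, 4, 3, 1, 5]
Step 2: Midrank |d_i| (ties get averaged ranks).
ranks: |7|->10, |3|->4, |4|->6.5, |3|->4, |1|->1.5, |6|->9, |4|->6.5, |3|->4, |1|->1.5, |5|->8
Step 3: Attach original signs; sum ranks with positive sign and with negative sign.
W+ = 4 + 1.5 + 9 + 4 + 1.5 = 20
W- = 10 + 4 + 6.5 + 6.5 + 8 = 35
(Check: W+ + W- = 55 should equal n(n+1)/2 = 55.)
Step 4: Test statistic W = min(W+, W-) = 20.
Step 5: Ties in |d|, so use the tie-corrected normal approximation.
        E[W] = n(n+1)/4 = 10*11/4 = 27.5.
        Tie groups: |d|=1 (t=2), |d|=3 (t=3), |d|=4 (t=2); sum(t^3 - t) = 36.
        Var[W] = n(n+1)(2n+1)/24 - sum(t^3-t)/48 = 2310/24 - 36/48 = 95.5.
        z = (W - E[W]) / sqrt(Var[W]) = (20 - 27.5) / 9.7724 = -0.7675.
        Two-sided p = 2*Phi(z) = 0.442804.
Step 6: alpha = 0.1. fail to reject H0.

W+ = 20, W- = 35, W = min = 20, p = 0.442804, fail to reject H0.


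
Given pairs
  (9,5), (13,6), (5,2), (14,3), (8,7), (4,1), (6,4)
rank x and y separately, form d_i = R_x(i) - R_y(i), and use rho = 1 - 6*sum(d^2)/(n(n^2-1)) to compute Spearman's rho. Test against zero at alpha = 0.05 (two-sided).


Step 1: Rank x and y separately (midranks; no ties here).
rank(x): 9->5, 13->6, 5->2, 14->7, 8->4, 4->1, 6->3
rank(y): 5->5, 6->6, 2->2, 3->3, 7->7, 1->1, 4->4
Step 2: d_i = R_x(i) - R_y(i); compute d_i^2.
  (5-5)^2=0, (6-6)^2=0, (2-2)^2=0, (7-3)^2=16, (4-7)^2=9, (1-1)^2=0, (3-4)^2=1
sum(d^2) = 26.
Step 3: rho = 1 - 6*26 / (7*(7^2 - 1)) = 1 - 156/336 = 0.535714.
Step 4: Under H0, t = rho * sqrt((n-2)/(1-rho^2)) = 1.4186 ~ t(5).
Step 5: Two-sided p-value from the t-distribution with 5 df = 0.215217.
Step 6: alpha = 0.05. fail to reject H0.

rho = 0.5357, p = 0.215217, fail to reject H0 at alpha = 0.05.


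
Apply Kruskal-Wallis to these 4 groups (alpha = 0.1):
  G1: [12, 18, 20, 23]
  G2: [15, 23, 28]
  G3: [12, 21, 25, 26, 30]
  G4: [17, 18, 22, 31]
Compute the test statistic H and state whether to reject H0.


Step 1: Combine all N = 16 observations and assign midranks.
sorted (value, group, rank): (12,G1,1.5), (12,G3,1.5), (15,G2,3), (17,G4,4), (18,G1,5.5), (18,G4,5.5), (20,G1,7), (21,G3,8), (22,G4,9), (23,G1,10.5), (23,G2,10.5), (25,G3,12), (26,G3,13), (28,G2,14), (30,G3,15), (31,G4,16)
Step 2: Sum ranks within each group.
R_1 = 24.5 (n_1 = 4)
R_2 = 27.5 (n_2 = 3)
R_3 = 49.5 (n_3 = 5)
R_4 = 34.5 (n_4 = 4)
Step 3: H = 12/(N(N+1)) * sum(R_i^2/n_i) - 3(N+1)
     = 12/(16*17) * (24.5^2/4 + 27.5^2/3 + 49.5^2/5 + 34.5^2/4) - 3*17
     = 0.044118 * 1189.76 - 51
     = 1.489338.
Step 4: Ties present; correction factor C = 1 - 18/(16^3 - 16) = 0.995588. Corrected H = 1.489338 / 0.995588 = 1.495938.
Step 5: Under H0, H ~ chi^2(3); p-value = 0.683208.
Step 6: alpha = 0.1. fail to reject H0.

H = 1.4959, df = 3, p = 0.683208, fail to reject H0.


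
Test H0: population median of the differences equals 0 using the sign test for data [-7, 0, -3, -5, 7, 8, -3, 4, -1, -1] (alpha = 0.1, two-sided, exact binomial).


Step 1: Discard zero differences. Original n = 10; n_eff = number of nonzero differences = 9.
Nonzero differences (with sign): -7, -3, -5, +7, +8, -3, +4, -1, -1
Step 2: Count signs: positive = 3, negative = 6.
Step 3: Under H0: P(positive) = 0.5, so the number of positives S ~ Bin(9, 0.5).
Step 4: Two-sided exact p-value = sum of Bin(9,0.5) probabilities at or below the observed probability = 0.507812.
Step 5: alpha = 0.1. fail to reject H0.

n_eff = 9, pos = 3, neg = 6, p = 0.507812, fail to reject H0.


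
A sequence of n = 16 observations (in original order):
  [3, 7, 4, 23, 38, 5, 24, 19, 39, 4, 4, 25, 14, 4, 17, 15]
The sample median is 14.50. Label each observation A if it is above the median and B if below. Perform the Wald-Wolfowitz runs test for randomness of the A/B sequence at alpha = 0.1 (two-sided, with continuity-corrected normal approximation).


Step 1: Compute median = 14.50; label A = above, B = below.
Labels in order: BBBAABAAABBABBAA  (n_A = 8, n_B = 8)
Step 2: Count runs R = 8.
Step 3: Under H0 (random ordering), E[R] = 2*n_A*n_B/(n_A+n_B) + 1 = 2*8*8/16 + 1 = 9.0000.
        Var[R] = 2*n_A*n_B*(2*n_A*n_B - n_A - n_B) / ((n_A+n_B)^2 * (n_A+n_B-1)) = 14336/3840 = 3.7333.
        SD[R] = 1.9322.
Step 4: Continuity-corrected z = (R + 0.5 - E[R]) / SD[R] = (8 + 0.5 - 9.0000) / 1.9322 = -0.2588.
Step 5: Two-sided p-value via normal approximation = 2*(1 - Phi(|z|)) = 0.795809.
Step 6: alpha = 0.1. fail to reject H0.

R = 8, z = -0.2588, p = 0.795809, fail to reject H0.


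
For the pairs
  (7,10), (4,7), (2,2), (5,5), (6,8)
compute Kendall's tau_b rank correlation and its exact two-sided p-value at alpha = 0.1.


Step 1: Enumerate the 10 unordered pairs (i,j) with i<j and classify each by sign(x_j-x_i) * sign(y_j-y_i).
  (1,2):dx=-3,dy=-3->C; (1,3):dx=-5,dy=-8->C; (1,4):dx=-2,dy=-5->C; (1,5):dx=-1,dy=-2->C
  (2,3):dx=-2,dy=-5->C; (2,4):dx=+1,dy=-2->D; (2,5):dx=+2,dy=+1->C; (3,4):dx=+3,dy=+3->C
  (3,5):dx=+4,dy=+6->C; (4,5):dx=+1,dy=+3->C
Step 2: C = 9, D = 1, total pairs = 10.
Step 3: tau = (C - D)/(n(n-1)/2) = (9 - 1)/10 = 0.800000.
Step 4: Exact two-sided p-value (enumerate n! = 120 permutations of y under H0): p = 0.083333.
Step 5: alpha = 0.1. reject H0.

tau_b = 0.8000 (C=9, D=1), p = 0.083333, reject H0.


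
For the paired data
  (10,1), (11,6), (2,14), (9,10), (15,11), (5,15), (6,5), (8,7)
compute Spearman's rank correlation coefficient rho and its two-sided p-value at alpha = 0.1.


Step 1: Rank x and y separately (midranks; no ties here).
rank(x): 10->6, 11->7, 2->1, 9->5, 15->8, 5->2, 6->3, 8->4
rank(y): 1->1, 6->3, 14->7, 10->5, 11->6, 15->8, 5->2, 7->4
Step 2: d_i = R_x(i) - R_y(i); compute d_i^2.
  (6-1)^2=25, (7-3)^2=16, (1-7)^2=36, (5-5)^2=0, (8-6)^2=4, (2-8)^2=36, (3-2)^2=1, (4-4)^2=0
sum(d^2) = 118.
Step 3: rho = 1 - 6*118 / (8*(8^2 - 1)) = 1 - 708/504 = -0.404762.
Step 4: Under H0, t = rho * sqrt((n-2)/(1-rho^2)) = -1.0842 ~ t(6).
Step 5: Two-sided p-value from the t-distribution with 6 df = 0.319889.
Step 6: alpha = 0.1. fail to reject H0.

rho = -0.4048, p = 0.319889, fail to reject H0 at alpha = 0.1.


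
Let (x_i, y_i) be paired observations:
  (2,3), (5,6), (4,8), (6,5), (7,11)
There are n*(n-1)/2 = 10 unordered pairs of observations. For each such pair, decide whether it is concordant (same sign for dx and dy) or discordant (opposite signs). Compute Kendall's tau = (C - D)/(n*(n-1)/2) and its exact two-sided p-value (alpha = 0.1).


Step 1: Enumerate the 10 unordered pairs (i,j) with i<j and classify each by sign(x_j-x_i) * sign(y_j-y_i).
  (1,2):dx=+3,dy=+3->C; (1,3):dx=+2,dy=+5->C; (1,4):dx=+4,dy=+2->C; (1,5):dx=+5,dy=+8->C
  (2,3):dx=-1,dy=+2->D; (2,4):dx=+1,dy=-1->D; (2,5):dx=+2,dy=+5->C; (3,4):dx=+2,dy=-3->D
  (3,5):dx=+3,dy=+3->C; (4,5):dx=+1,dy=+6->C
Step 2: C = 7, D = 3, total pairs = 10.
Step 3: tau = (C - D)/(n(n-1)/2) = (7 - 3)/10 = 0.400000.
Step 4: Exact two-sided p-value (enumerate n! = 120 permutations of y under H0): p = 0.483333.
Step 5: alpha = 0.1. fail to reject H0.

tau_b = 0.4000 (C=7, D=3), p = 0.483333, fail to reject H0.


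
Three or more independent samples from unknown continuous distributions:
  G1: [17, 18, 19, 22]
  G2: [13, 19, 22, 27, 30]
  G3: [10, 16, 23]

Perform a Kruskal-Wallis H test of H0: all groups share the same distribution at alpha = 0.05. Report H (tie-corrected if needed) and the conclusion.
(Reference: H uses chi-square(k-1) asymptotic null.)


Step 1: Combine all N = 12 observations and assign midranks.
sorted (value, group, rank): (10,G3,1), (13,G2,2), (16,G3,3), (17,G1,4), (18,G1,5), (19,G1,6.5), (19,G2,6.5), (22,G1,8.5), (22,G2,8.5), (23,G3,10), (27,G2,11), (30,G2,12)
Step 2: Sum ranks within each group.
R_1 = 24 (n_1 = 4)
R_2 = 40 (n_2 = 5)
R_3 = 14 (n_3 = 3)
Step 3: H = 12/(N(N+1)) * sum(R_i^2/n_i) - 3(N+1)
     = 12/(12*13) * (24^2/4 + 40^2/5 + 14^2/3) - 3*13
     = 0.076923 * 529.333 - 39
     = 1.717949.
Step 4: Ties present; correction factor C = 1 - 12/(12^3 - 12) = 0.993007. Corrected H = 1.717949 / 0.993007 = 1.730047.
Step 5: Under H0, H ~ chi^2(2); p-value = 0.421042.
Step 6: alpha = 0.05. fail to reject H0.

H = 1.7300, df = 2, p = 0.421042, fail to reject H0.


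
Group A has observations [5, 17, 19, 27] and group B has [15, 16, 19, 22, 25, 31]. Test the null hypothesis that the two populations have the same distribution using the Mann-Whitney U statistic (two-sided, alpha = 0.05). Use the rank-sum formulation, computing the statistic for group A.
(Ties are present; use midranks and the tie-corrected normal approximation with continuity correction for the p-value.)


Step 1: Combine and sort all 10 observations; assign midranks.
sorted (value, group): (5,X), (15,Y), (16,Y), (17,X), (19,X), (19,Y), (22,Y), (25,Y), (27,X), (31,Y)
ranks: 5->1, 15->2, 16->3, 17->4, 19->5.5, 19->5.5, 22->7, 25->8, 27->9, 31->10
Step 2: Rank sum for X: R1 = 1 + 4 + 5.5 + 9 = 19.5.
Step 3: U_X = R1 - n1(n1+1)/2 = 19.5 - 4*5/2 = 19.5 - 10 = 9.5.
       U_Y = n1*n2 - U_X = 24 - 9.5 = 14.5.
Step 4: Ties are present, so use the tie-corrected normal approximation (with continuity correction) for the p-value.
Step 5: p-value = 0.668870; compare to alpha = 0.05. fail to reject H0.

U_X = 9.5, p = 0.668870, fail to reject H0 at alpha = 0.05.


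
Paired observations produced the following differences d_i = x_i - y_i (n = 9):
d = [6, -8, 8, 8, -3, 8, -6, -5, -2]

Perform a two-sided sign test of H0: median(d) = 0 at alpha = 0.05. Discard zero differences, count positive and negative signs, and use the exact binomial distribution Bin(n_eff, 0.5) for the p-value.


Step 1: Discard zero differences. Original n = 9; n_eff = number of nonzero differences = 9.
Nonzero differences (with sign): +6, -8, +8, +8, -3, +8, -6, -5, -2
Step 2: Count signs: positive = 4, negative = 5.
Step 3: Under H0: P(positive) = 0.5, so the number of positives S ~ Bin(9, 0.5).
Step 4: Two-sided exact p-value = sum of Bin(9,0.5) probabilities at or below the observed probability = 1.000000.
Step 5: alpha = 0.05. fail to reject H0.

n_eff = 9, pos = 4, neg = 5, p = 1.000000, fail to reject H0.


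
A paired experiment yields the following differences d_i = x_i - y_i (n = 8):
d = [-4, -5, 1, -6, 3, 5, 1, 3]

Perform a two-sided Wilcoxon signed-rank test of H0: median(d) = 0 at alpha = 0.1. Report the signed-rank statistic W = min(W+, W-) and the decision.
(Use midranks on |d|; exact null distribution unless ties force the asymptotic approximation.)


Step 1: Drop any zero differences (none here) and take |d_i|.
|d| = [4, 5, 1, 6, 3, 5, 1, 3]
Step 2: Midrank |d_i| (ties get averaged ranks).
ranks: |4|->5, |5|->6.5, |1|->1.5, |6|->8, |3|->3.5, |5|->6.5, |1|->1.5, |3|->3.5
Step 3: Attach original signs; sum ranks with positive sign and with negative sign.
W+ = 1.5 + 3.5 + 6.5 + 1.5 + 3.5 = 16.5
W- = 5 + 6.5 + 8 = 19.5
(Check: W+ + W- = 36 should equal n(n+1)/2 = 36.)
Step 4: Test statistic W = min(W+, W-) = 16.5.
Step 5: Ties in |d|, so use the tie-corrected normal approximation.
        E[W] = n(n+1)/4 = 8*9/4 = 18.
        Tie groups: |d|=1 (t=2), |d|=3 (t=2), |d|=5 (t=2); sum(t^3 - t) = 18.
        Var[W] = n(n+1)(2n+1)/24 - sum(t^3-t)/48 = 1224/24 - 18/48 = 50.625.
        z = (W - E[W]) / sqrt(Var[W]) = (16.5 - 18) / 7.1151 = -0.2108.
        Two-sided p = 2*Phi(z) = 0.833029.
Step 6: alpha = 0.1. fail to reject H0.

W+ = 16.5, W- = 19.5, W = min = 16.5, p = 0.833029, fail to reject H0.
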